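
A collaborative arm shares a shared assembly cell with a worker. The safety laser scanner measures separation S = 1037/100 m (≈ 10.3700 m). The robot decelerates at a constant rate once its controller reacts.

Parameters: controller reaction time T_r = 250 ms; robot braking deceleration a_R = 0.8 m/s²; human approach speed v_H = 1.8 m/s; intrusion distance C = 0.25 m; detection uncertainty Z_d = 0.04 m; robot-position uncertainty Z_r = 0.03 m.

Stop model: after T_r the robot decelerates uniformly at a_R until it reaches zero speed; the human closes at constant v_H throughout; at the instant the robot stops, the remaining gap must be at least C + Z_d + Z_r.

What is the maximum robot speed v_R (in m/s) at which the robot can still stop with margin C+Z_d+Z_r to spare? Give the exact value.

at the boundary: (5/8)·v² + (5/2)·v + (-48/5) = 0
  disc = (5/2)² − 4·(5/8)·(-48/5) = 121/4 ; √disc = 11/2
  v_R = (−(5/2) + 11/2) / (2·(5/8)) = 12/5 m/s
check:
T_s = v_R/a_R = (12/5)/(4/5) = 3.0000 s
reaction-phase robot travel = 2.4000·0.2500 = 0.6000 m
braking distance = 2.4000²/(2·0.8000) = 3.6000 m
human closes 1.8000·3.2500 = 5.8500 m
C+Z_d+Z_r = 0.2500+0.0400+0.0300 = 0.3200 m
sum ≈ 0.6000+3.6000+5.8500+0.3200 ≈ 10.3700 m = S ✓

v_R_max = 12/5 m/s = 2.4000 m/s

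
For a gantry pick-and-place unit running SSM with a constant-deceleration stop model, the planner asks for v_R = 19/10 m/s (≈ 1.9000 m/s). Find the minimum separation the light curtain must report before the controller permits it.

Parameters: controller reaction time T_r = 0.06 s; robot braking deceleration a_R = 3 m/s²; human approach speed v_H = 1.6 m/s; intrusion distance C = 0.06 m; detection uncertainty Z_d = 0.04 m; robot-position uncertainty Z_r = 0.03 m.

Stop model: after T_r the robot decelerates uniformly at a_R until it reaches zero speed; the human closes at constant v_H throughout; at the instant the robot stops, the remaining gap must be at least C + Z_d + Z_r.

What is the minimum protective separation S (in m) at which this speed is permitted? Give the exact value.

S_min = 391/200 m = 1.9550 m

T_s = v_R/a_R = (19/10)/3 = 0.6333 s
robot in T_r: 1.9000·0.0600 = 0.1140 m
braking distance = 1.9000²/(2·3.0000) = 0.6017 m
person approaches 1.6000·(0.0600+0.6333) = 1.1093 m
margins: 0.0600+0.0400+0.0300 = 0.1300 m
S_min ≈ 0.1140+0.6017+1.1093+0.1300  ⇒  S_min = 391/200 m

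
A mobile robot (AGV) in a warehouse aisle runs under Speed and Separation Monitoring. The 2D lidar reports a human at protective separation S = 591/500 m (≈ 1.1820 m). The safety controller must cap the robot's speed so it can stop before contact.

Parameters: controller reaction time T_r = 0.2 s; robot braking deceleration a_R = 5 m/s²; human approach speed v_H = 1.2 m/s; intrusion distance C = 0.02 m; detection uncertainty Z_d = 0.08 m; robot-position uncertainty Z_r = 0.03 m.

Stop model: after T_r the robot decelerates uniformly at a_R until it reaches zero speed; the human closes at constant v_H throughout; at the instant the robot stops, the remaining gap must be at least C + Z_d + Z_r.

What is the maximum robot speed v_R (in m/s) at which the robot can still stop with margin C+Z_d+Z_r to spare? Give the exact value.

collect terms ⇒ (1/10)·v_R² + (11/25)·v_R + (-203/250) = 0
  disc = (11/25)² − 4·(1/10)·(-203/250) = 324/625 ; √disc = 18/25
  v_R = (−(11/25) + 18/25) / (2·(1/10)) = 7/5 m/s
check:
braking lasts T_s = (7/5)/5 = 0.2800 s
reaction-phase robot travel = 1.4000·0.2000 = 0.2800 m
robot under decel: 1.4000²/(2·5.0000) = 0.1960 m
human closes 1.2000·0.4800 = 0.5760 m
C+Z_d+Z_r = 0.0200+0.0800+0.0300 = 0.1300 m
sum ≈ 0.2800+0.1960+0.5760+0.1300 ≈ 1.1820 m = S ✓

v_R_max = 7/5 m/s = 1.4000 m/s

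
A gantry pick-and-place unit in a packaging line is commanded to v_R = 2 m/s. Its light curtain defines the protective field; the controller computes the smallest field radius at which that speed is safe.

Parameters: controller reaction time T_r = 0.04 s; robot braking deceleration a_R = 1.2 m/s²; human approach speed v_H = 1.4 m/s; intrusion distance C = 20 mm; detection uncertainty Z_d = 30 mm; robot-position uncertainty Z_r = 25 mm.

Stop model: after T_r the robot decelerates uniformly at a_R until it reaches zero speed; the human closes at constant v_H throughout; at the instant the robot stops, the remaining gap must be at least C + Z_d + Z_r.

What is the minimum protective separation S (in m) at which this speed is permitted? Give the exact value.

braking lasts T_s = 2/(6/5) = 1.6667 s
robot covers v_R·T_r = 2.0000·0.0400 = 0.0800 m before braking
robot covers 2.0000·1.6667 − ½·1.2000·1.6667² = 1.6667 m while stopping
human over T_r+T_s: 1.4000·(0.0400+1.6667) = 2.3893 m
C+Z_d+Z_r = 0.0200+0.0300+0.0250 = 0.0750 m
S_min ≈ 0.0800+1.6667+2.3893+0.0750  ⇒  S_min = 4211/1000 m

S_min = 4211/1000 m = 4.2110 m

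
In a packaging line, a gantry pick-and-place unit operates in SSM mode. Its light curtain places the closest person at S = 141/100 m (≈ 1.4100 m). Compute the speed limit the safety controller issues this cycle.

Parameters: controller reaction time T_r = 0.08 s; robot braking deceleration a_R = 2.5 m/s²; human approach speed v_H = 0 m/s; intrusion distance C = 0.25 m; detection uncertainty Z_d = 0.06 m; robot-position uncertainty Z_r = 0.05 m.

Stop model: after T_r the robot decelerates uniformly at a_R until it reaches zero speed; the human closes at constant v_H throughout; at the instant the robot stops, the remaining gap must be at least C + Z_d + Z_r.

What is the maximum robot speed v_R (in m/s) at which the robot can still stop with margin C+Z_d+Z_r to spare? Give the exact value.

v_R_max = 21/10 m/s = 2.1000 m/s

collect terms ⇒ (1/5)·v_R² + (2/25)·v_R + (-21/20) = 0
  disc = (2/25)² − 4·(1/5)·(-21/20) = 529/625 ; √disc = 23/25
  v_R = (−(2/25) + 23/25) / (2·(1/5)) = 21/10 m/s
check:
T_s = v_R/a_R = (21/10)/(5/2) = 0.8400 s
robot in T_r: 2.1000·0.0800 = 0.1680 m
robot under decel: 2.1000²/(2·2.5000) = 0.8820 m
person approaches 0.0000·(0.0800+0.8400) = 0.0000 m
residual clearance needed = 0.2500+0.0600+0.0500 = 0.3600 m
sum ≈ 0.1680+0.8820+0.0000+0.3600 ≈ 1.4100 m = S ✓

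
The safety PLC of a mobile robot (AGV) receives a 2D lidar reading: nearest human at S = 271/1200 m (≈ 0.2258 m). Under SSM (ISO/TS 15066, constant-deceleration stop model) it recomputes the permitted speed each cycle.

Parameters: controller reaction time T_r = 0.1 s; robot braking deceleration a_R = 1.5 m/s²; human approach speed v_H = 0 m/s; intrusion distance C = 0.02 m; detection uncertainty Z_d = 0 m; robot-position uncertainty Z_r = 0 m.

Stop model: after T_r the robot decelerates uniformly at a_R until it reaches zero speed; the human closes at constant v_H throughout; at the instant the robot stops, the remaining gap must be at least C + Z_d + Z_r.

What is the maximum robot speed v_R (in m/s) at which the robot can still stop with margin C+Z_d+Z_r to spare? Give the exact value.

v_R_max = 13/20 m/s = 0.6500 m/s

at the boundary: (1/3)·v² + (1/10)·v + (-247/1200) = 0
  disc = (1/10)² − 4·(1/3)·(-247/1200) = 64/225 ; √disc = 8/15
  v_R = (−(1/10) + 8/15) / (2·(1/3)) = 13/20 m/s
check:
stop time T_s = (13/20)/(3/2) = 0.4333 s
robot covers v_R·T_r = 0.6500·0.1000 = 0.0650 m before braking
robot covers 0.6500·0.4333 − ½·1.5000·0.4333² = 0.1408 m while stopping
human over T_r+T_s: 0.0000·(0.1000+0.4333) = 0.0000 m
residual clearance needed = 0.0200+0.0000+0.0000 = 0.0200 m
sum ≈ 0.0650+0.1408+0.0000+0.0200 ≈ 0.2258 m = S ✓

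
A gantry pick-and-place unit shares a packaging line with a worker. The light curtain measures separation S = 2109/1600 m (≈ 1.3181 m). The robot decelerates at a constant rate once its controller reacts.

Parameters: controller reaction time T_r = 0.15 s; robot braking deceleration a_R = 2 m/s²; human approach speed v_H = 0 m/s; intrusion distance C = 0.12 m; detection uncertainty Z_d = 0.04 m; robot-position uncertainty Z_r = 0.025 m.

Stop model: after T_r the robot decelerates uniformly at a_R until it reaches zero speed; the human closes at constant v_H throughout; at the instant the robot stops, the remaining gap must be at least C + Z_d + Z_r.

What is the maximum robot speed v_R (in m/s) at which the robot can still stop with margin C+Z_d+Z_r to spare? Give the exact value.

v_R_max = 37/20 m/s = 1.8500 m/s

collect terms ⇒ (1/4)·v_R² + (3/20)·v_R + (-1813/1600) = 0
  disc = (3/20)² − 4·(1/4)·(-1813/1600) = 1849/1600 ; √disc = 43/40
  v_R = (−(3/20) + 43/40) / (2·(1/4)) = 37/20 m/s
check:
braking lasts T_s = (37/20)/2 = 0.9250 s
reaction-phase robot travel = 1.8500·0.1500 = 0.2775 m
robot covers 1.8500·0.9250 − ½·2.0000·0.9250² = 0.8556 m while stopping
human over T_r+T_s: 0.0000·(0.1500+0.9250) = 0.0000 m
residual clearance needed = 0.1200+0.0400+0.0250 = 0.1850 m
sum ≈ 0.2775+0.8556+0.0000+0.1850 ≈ 1.3181 m = S ✓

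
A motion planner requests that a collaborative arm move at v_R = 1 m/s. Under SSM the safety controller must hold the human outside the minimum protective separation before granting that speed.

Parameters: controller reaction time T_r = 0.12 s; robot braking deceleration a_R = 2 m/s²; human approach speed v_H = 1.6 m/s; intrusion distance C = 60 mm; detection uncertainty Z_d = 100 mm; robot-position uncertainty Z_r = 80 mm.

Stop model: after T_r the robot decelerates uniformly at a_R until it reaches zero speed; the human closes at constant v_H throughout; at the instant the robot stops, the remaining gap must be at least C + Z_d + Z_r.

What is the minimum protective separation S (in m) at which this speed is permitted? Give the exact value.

braking lasts T_s = 1/2 = 0.5000 s
reaction-phase robot travel = 1.0000·0.1200 = 0.1200 m
braking distance = 1.0000²/(2·2.0000) = 0.2500 m
person approaches 1.6000·(0.1200+0.5000) = 0.9920 m
margins: 0.0600+0.1000+0.0800 = 0.2400 m
S_min ≈ 0.1200+0.2500+0.9920+0.2400  ⇒  S_min = 801/500 m

S_min = 801/500 m = 1.6020 m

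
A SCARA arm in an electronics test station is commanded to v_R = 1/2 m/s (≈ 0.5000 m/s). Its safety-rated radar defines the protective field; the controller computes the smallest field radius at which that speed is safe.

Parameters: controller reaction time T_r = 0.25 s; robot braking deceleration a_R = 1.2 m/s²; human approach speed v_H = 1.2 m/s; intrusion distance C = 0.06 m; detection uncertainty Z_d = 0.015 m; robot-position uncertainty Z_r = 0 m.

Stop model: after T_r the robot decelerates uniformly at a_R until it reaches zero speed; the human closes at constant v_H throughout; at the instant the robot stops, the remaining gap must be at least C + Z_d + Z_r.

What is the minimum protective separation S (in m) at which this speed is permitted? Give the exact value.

S_min = 53/48 m = 1.1042 m

stop time T_s = (1/2)/(6/5) = 0.4167 s
robot in T_r: 0.5000·0.2500 = 0.1250 m
robot under decel: 0.5000²/(2·1.2000) = 0.1042 m
person approaches 1.2000·(0.2500+0.4167) = 0.8000 m
residual clearance needed = 0.0600+0.0150+0.0000 = 0.0750 m
S_min ≈ 0.1250+0.1042+0.8000+0.0750  ⇒  S_min = 53/48 m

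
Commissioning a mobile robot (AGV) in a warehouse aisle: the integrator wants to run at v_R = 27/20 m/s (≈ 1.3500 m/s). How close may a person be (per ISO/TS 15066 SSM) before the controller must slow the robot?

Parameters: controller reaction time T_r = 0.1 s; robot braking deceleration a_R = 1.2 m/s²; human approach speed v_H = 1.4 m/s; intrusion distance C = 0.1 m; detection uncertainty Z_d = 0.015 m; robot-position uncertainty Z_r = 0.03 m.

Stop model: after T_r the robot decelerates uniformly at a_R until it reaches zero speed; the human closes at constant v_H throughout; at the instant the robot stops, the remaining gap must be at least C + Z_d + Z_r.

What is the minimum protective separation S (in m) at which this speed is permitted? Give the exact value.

braking lasts T_s = (27/20)/(6/5) = 1.1250 s
robot in T_r: 1.3500·0.1000 = 0.1350 m
robot under decel: 1.3500²/(2·1.2000) = 0.7594 m
human over T_r+T_s: 1.4000·(0.1000+1.1250) = 1.7150 m
residual clearance needed = 0.1000+0.0150+0.0300 = 0.1450 m
S_min ≈ 0.1350+0.7594+1.7150+0.1450  ⇒  S_min = 4407/1600 m

S_min = 4407/1600 m = 2.7544 m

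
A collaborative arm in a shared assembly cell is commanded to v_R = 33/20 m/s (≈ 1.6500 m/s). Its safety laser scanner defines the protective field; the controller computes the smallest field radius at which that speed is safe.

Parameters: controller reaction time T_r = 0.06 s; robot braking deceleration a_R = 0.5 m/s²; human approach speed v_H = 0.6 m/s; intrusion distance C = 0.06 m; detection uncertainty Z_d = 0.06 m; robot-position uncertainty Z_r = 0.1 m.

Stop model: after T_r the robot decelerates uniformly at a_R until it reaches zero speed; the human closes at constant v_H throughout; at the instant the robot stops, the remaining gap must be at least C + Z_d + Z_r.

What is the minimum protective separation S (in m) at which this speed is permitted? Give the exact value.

braking lasts T_s = (33/20)/(1/2) = 3.3000 s
robot covers v_R·T_r = 1.6500·0.0600 = 0.0990 m before braking
robot covers 1.6500·3.3000 − ½·0.5000·3.3000² = 2.7225 m while stopping
person approaches 0.6000·(0.0600+3.3000) = 2.0160 m
margins: 0.0600+0.0600+0.1000 = 0.2200 m
S_min ≈ 0.0990+2.7225+2.0160+0.2200  ⇒  S_min = 2023/400 m

S_min = 2023/400 m = 5.0575 m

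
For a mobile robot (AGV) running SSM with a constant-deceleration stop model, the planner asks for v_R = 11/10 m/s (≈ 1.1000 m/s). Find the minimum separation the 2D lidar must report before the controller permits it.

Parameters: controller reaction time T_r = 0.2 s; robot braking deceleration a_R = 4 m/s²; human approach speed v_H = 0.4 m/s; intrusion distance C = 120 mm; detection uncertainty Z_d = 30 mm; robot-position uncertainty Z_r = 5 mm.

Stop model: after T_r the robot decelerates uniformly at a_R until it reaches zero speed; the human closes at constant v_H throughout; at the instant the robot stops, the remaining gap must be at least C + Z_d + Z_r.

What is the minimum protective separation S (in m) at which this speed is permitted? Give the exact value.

T_s = v_R/a_R = (11/10)/4 = 0.2750 s
reaction-phase robot travel = 1.1000·0.2000 = 0.2200 m
braking distance = 1.1000²/(2·4.0000) = 0.1512 m
human closes 0.4000·0.4750 = 0.1900 m
margins: 0.1200+0.0300+0.0050 = 0.1550 m
S_min ≈ 0.2200+0.1512+0.1900+0.1550  ⇒  S_min = 573/800 m

S_min = 573/800 m = 0.7163 m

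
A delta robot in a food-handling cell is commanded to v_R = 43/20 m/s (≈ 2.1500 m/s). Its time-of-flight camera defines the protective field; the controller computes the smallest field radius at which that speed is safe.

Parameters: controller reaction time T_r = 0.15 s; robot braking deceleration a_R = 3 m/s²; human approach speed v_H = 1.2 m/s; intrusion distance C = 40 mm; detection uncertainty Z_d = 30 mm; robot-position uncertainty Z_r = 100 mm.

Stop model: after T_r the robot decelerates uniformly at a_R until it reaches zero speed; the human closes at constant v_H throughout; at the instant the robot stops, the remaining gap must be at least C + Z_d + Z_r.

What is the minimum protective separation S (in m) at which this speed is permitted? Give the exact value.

S_min = 5527/2400 m = 2.3029 m

T_s = v_R/a_R = (43/20)/3 = 0.7167 s
reaction-phase robot travel = 2.1500·0.1500 = 0.3225 m
robot under decel: 2.1500²/(2·3.0000) = 0.7704 m
human over T_r+T_s: 1.2000·(0.1500+0.7167) = 1.0400 m
residual clearance needed = 0.0400+0.0300+0.1000 = 0.1700 m
S_min ≈ 0.3225+0.7704+1.0400+0.1700  ⇒  S_min = 5527/2400 m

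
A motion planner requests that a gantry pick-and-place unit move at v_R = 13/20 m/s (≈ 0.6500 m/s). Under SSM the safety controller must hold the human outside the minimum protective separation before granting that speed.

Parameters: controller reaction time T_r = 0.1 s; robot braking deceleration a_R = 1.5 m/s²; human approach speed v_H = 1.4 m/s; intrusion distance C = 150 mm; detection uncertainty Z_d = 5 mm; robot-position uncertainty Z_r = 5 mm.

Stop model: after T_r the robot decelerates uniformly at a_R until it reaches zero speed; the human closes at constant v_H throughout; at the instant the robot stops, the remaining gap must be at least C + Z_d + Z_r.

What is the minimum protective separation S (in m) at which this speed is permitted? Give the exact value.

stop time T_s = (13/20)/(3/2) = 0.4333 s
reaction-phase robot travel = 0.6500·0.1000 = 0.0650 m
robot under decel: 0.6500²/(2·1.5000) = 0.1408 m
human over T_r+T_s: 1.4000·(0.1000+0.4333) = 0.7467 m
residual clearance needed = 0.1500+0.0050+0.0050 = 0.1600 m
S_min ≈ 0.0650+0.1408+0.7467+0.1600  ⇒  S_min = 89/80 m

S_min = 89/80 m = 1.1125 m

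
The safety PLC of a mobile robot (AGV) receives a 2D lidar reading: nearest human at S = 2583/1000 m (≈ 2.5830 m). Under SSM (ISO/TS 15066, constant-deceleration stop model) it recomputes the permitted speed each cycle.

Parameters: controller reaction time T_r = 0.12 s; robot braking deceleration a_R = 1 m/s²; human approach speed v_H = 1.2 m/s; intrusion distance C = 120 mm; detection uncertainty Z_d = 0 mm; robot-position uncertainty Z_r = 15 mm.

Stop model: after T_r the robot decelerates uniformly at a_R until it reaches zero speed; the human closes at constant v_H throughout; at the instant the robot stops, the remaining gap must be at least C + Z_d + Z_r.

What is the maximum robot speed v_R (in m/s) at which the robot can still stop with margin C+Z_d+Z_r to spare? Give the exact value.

collect terms ⇒ (1/2)·v_R² + (33/25)·v_R + (-288/125) = 0
  disc = (33/25)² − 4·(1/2)·(-288/125) = 3969/625 ; √disc = 63/25
  v_R = (−(33/25) + 63/25) / (2·(1/2)) = 6/5 m/s
check:
T_s = v_R/a_R = (6/5)/1 = 1.2000 s
robot covers v_R·T_r = 1.2000·0.1200 = 0.1440 m before braking
braking distance = 1.2000²/(2·1.0000) = 0.7200 m
human over T_r+T_s: 1.2000·(0.1200+1.2000) = 1.5840 m
margins: 0.1200+0.0000+0.0150 = 0.1350 m
sum ≈ 0.1440+0.7200+1.5840+0.1350 ≈ 2.5830 m = S ✓

v_R_max = 6/5 m/s = 1.2000 m/s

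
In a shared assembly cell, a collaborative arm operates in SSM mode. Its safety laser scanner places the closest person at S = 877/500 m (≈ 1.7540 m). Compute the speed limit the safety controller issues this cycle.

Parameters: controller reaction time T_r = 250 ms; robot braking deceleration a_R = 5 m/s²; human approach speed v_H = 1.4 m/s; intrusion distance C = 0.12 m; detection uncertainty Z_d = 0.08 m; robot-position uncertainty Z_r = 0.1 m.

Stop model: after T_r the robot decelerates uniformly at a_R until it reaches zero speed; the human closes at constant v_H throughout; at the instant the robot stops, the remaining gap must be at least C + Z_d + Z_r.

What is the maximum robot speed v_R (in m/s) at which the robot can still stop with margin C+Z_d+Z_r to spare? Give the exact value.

v_R_max = 8/5 m/s = 1.6000 m/s

collect terms ⇒ (1/10)·v_R² + (53/100)·v_R + (-138/125) = 0
  disc = (53/100)² − 4·(1/10)·(-138/125) = 289/400 ; √disc = 17/20
  v_R = (−(53/100) + 17/20) / (2·(1/10)) = 8/5 m/s
check:
T_s = v_R/a_R = (8/5)/5 = 0.3200 s
reaction-phase robot travel = 1.6000·0.2500 = 0.4000 m
robot covers 1.6000·0.3200 − ½·5.0000·0.3200² = 0.2560 m while stopping
human over T_r+T_s: 1.4000·(0.2500+0.3200) = 0.7980 m
C+Z_d+Z_r = 0.1200+0.0800+0.1000 = 0.3000 m
sum ≈ 0.4000+0.2560+0.7980+0.3000 ≈ 1.7540 m = S ✓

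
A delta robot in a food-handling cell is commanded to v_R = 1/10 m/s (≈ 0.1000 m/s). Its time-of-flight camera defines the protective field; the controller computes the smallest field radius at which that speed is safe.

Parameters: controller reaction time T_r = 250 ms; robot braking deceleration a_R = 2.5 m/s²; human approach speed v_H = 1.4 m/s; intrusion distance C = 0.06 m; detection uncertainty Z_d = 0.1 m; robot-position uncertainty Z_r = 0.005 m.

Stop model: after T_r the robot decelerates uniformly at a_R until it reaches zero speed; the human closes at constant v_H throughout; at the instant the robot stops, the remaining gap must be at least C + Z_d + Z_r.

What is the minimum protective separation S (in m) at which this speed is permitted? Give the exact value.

braking lasts T_s = (1/10)/(5/2) = 0.0400 s
robot covers v_R·T_r = 0.1000·0.2500 = 0.0250 m before braking
robot under decel: 0.1000²/(2·2.5000) = 0.0020 m
human over T_r+T_s: 1.4000·(0.2500+0.0400) = 0.4060 m
residual clearance needed = 0.0600+0.1000+0.0050 = 0.1650 m
S_min ≈ 0.0250+0.0020+0.4060+0.1650  ⇒  S_min = 299/500 m

S_min = 299/500 m = 0.5980 m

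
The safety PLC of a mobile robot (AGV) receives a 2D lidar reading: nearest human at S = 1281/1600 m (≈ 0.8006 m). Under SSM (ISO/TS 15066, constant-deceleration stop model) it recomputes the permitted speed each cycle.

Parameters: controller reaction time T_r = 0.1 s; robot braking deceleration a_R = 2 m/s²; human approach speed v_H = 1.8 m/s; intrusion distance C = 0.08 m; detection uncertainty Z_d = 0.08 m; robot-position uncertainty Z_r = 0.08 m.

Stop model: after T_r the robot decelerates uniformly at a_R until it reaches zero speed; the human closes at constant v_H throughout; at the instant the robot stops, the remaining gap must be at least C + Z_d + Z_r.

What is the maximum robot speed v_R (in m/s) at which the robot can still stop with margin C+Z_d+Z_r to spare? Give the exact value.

quadratic (1/4)·v² + (1)·v + (-609/1600) = 0
  disc = (1)² − 4·(1/4)·(-609/1600) = 2209/1600 ; √disc = 47/40
  v_R = (−(1) + 47/40) / (2·(1/4)) = 7/20 m/s
check:
T_s = v_R/a_R = (7/20)/2 = 0.1750 s
robot in T_r: 0.3500·0.1000 = 0.0350 m
robot under decel: 0.3500²/(2·2.0000) = 0.0306 m
person approaches 1.8000·(0.1000+0.1750) = 0.4950 m
margins: 0.0800+0.0800+0.0800 = 0.2400 m
sum ≈ 0.0350+0.0306+0.4950+0.2400 ≈ 0.8006 m = S ✓

v_R_max = 7/20 m/s = 0.3500 m/s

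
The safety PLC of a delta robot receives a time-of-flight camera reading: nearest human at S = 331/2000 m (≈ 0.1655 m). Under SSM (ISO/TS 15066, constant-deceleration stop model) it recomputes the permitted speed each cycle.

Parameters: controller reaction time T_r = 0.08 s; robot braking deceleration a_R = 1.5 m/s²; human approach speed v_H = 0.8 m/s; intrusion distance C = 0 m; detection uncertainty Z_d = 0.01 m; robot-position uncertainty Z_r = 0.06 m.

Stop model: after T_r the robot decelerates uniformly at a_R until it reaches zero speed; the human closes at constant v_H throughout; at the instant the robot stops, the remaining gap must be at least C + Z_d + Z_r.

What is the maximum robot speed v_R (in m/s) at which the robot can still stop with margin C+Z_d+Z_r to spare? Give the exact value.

v_R_max = 1/20 m/s = 0.0500 m/s

collect terms ⇒ (1/3)·v_R² + (46/75)·v_R + (-63/2000) = 0
  disc = (46/75)² − 4·(1/3)·(-63/2000) = 9409/22500 ; √disc = 97/150
  v_R = (−(46/75) + 97/150) / (2·(1/3)) = 1/20 m/s
check:
T_s = v_R/a_R = (1/20)/(3/2) = 0.0333 s
reaction-phase robot travel = 0.0500·0.0800 = 0.0040 m
braking distance = 0.0500²/(2·1.5000) = 0.0008 m
human over T_r+T_s: 0.8000·(0.0800+0.0333) = 0.0907 m
margins: 0.0000+0.0100+0.0600 = 0.0700 m
sum ≈ 0.0040+0.0008+0.0907+0.0700 ≈ 0.1655 m = S ✓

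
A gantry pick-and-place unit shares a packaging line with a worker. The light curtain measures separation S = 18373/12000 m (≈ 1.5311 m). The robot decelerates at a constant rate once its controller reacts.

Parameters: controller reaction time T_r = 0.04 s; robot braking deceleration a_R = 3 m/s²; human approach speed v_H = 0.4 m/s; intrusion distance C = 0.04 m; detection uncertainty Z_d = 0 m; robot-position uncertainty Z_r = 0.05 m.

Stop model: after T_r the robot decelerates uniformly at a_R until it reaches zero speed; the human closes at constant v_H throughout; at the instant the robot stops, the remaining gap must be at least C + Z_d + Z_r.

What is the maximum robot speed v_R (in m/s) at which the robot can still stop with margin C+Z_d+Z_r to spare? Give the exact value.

collect terms ⇒ (1/6)·v_R² + (13/75)·v_R + (-17101/12000) = 0
  disc = (13/75)² − 4·(1/6)·(-17101/12000) = 9801/10000 ; √disc = 99/100
  v_R = (−(13/75) + 99/100) / (2·(1/6)) = 49/20 m/s
check:
T_s = v_R/a_R = (49/20)/3 = 0.8167 s
robot in T_r: 2.4500·0.0400 = 0.0980 m
braking distance = 2.4500²/(2·3.0000) = 1.0004 m
human over T_r+T_s: 0.4000·(0.0400+0.8167) = 0.3427 m
C+Z_d+Z_r = 0.0400+0.0000+0.0500 = 0.0900 m
sum ≈ 0.0980+1.0004+0.3427+0.0900 ≈ 1.5311 m = S ✓

v_R_max = 49/20 m/s = 2.4500 m/s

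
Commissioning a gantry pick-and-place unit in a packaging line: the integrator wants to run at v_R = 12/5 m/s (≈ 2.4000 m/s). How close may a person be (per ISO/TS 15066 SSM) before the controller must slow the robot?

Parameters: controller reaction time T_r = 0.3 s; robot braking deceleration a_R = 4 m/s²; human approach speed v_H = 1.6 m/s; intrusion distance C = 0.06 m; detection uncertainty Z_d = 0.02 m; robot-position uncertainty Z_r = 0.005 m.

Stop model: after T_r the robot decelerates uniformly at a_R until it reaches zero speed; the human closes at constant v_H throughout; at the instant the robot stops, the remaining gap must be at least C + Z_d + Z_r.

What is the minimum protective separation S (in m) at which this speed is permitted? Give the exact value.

braking lasts T_s = (12/5)/4 = 0.6000 s
robot covers v_R·T_r = 2.4000·0.3000 = 0.7200 m before braking
robot under decel: 2.4000²/(2·4.0000) = 0.7200 m
human over T_r+T_s: 1.6000·(0.3000+0.6000) = 1.4400 m
margins: 0.0600+0.0200+0.0050 = 0.0850 m
S_min ≈ 0.7200+0.7200+1.4400+0.0850  ⇒  S_min = 593/200 m

S_min = 593/200 m = 2.9650 m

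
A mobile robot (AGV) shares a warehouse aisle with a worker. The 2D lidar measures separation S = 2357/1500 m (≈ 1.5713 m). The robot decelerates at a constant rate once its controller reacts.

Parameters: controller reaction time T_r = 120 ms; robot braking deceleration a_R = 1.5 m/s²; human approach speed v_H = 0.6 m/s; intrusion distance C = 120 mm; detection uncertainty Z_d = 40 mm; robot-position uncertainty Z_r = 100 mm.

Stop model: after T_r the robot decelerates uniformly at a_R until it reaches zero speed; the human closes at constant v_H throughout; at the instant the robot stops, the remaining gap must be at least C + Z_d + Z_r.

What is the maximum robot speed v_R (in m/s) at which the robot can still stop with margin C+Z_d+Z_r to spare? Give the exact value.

at the boundary: (1/3)·v² + (13/25)·v + (-1859/1500) = 0
  disc = (13/25)² − 4·(1/3)·(-1859/1500) = 10816/5625 ; √disc = 104/75
  v_R = (−(13/25) + 104/75) / (2·(1/3)) = 13/10 m/s
check:
braking lasts T_s = (13/10)/(3/2) = 0.8667 s
reaction-phase robot travel = 1.3000·0.1200 = 0.1560 m
robot covers 1.3000·0.8667 − ½·1.5000·0.8667² = 0.5633 m while stopping
human over T_r+T_s: 0.6000·(0.1200+0.8667) = 0.5920 m
C+Z_d+Z_r = 0.1200+0.0400+0.1000 = 0.2600 m
sum ≈ 0.1560+0.5633+0.5920+0.2600 ≈ 1.5713 m = S ✓

v_R_max = 13/10 m/s = 1.3000 m/s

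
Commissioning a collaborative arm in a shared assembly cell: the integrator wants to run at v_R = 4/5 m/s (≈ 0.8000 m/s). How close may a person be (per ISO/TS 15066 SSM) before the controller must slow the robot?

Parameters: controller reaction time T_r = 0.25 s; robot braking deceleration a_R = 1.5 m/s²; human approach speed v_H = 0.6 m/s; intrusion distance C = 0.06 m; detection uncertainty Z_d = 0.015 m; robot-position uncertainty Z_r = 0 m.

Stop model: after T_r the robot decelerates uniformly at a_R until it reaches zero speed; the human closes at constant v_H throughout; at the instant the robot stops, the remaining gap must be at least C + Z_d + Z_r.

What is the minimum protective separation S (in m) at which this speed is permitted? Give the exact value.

S_min = 23/24 m = 0.9583 m

braking lasts T_s = (4/5)/(3/2) = 0.5333 s
robot covers v_R·T_r = 0.8000·0.2500 = 0.2000 m before braking
robot under decel: 0.8000²/(2·1.5000) = 0.2133 m
human over T_r+T_s: 0.6000·(0.2500+0.5333) = 0.4700 m
residual clearance needed = 0.0600+0.0150+0.0000 = 0.0750 m
S_min ≈ 0.2000+0.2133+0.4700+0.0750  ⇒  S_min = 23/24 m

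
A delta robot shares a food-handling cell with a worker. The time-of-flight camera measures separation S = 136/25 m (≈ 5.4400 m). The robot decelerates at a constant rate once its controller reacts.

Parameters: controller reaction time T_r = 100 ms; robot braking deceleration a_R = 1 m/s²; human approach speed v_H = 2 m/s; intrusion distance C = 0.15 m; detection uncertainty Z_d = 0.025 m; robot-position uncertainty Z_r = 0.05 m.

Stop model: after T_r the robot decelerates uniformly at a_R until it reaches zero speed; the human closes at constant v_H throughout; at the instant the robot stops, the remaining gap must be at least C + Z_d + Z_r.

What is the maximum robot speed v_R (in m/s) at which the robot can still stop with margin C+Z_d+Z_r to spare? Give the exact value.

at the boundary: (1/2)·v² + (21/10)·v + (-1003/200) = 0
  disc = (21/10)² − 4·(1/2)·(-1003/200) = 361/25 ; √disc = 19/5
  v_R = (−(21/10) + 19/5) / (2·(1/2)) = 17/10 m/s
check:
stop time T_s = (17/10)/1 = 1.7000 s
robot covers v_R·T_r = 1.7000·0.1000 = 0.1700 m before braking
robot under decel: 1.7000²/(2·1.0000) = 1.4450 m
human closes 2.0000·1.8000 = 3.6000 m
margins: 0.1500+0.0250+0.0500 = 0.2250 m
sum ≈ 0.1700+1.4450+3.6000+0.2250 ≈ 5.4400 m = S ✓

v_R_max = 17/10 m/s = 1.7000 m/s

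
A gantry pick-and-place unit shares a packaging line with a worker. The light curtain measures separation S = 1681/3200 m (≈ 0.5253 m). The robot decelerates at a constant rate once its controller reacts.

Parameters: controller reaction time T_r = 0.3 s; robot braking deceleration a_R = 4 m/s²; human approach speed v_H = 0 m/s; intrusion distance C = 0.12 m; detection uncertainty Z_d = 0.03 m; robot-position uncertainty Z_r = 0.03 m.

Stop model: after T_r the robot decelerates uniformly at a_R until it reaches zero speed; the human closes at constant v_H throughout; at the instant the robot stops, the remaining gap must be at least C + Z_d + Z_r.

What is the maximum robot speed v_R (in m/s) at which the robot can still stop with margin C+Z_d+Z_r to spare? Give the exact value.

quadratic (1/8)·v² + (3/10)·v + (-221/640) = 0
  disc = (3/10)² − 4·(1/8)·(-221/640) = 1681/6400 ; √disc = 41/80
  v_R = (−(3/10) + 41/80) / (2·(1/8)) = 17/20 m/s
check:
T_s = v_R/a_R = (17/20)/4 = 0.2125 s
reaction-phase robot travel = 0.8500·0.3000 = 0.2550 m
robot under decel: 0.8500²/(2·4.0000) = 0.0903 m
person approaches 0.0000·(0.3000+0.2125) = 0.0000 m
margins: 0.1200+0.0300+0.0300 = 0.1800 m
sum ≈ 0.2550+0.0903+0.0000+0.1800 ≈ 0.5253 m = S ✓

v_R_max = 17/20 m/s = 0.8500 m/s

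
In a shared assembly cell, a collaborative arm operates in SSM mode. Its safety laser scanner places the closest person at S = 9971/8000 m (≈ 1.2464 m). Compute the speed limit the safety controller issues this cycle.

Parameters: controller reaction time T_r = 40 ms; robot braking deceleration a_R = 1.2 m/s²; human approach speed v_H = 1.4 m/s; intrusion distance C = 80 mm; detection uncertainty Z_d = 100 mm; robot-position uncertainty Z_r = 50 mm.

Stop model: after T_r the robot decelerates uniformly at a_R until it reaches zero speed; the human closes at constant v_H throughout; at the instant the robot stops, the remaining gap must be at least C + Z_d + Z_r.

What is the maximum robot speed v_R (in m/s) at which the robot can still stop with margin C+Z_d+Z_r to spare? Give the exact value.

v_R_max = 13/20 m/s = 0.6500 m/s

quadratic (5/12)·v² + (181/150)·v + (-7683/8000) = 0
  disc = (181/150)² − 4·(5/12)·(-7683/8000) = 1100401/360000 ; √disc = 1049/600
  v_R = (−(181/150) + 1049/600) / (2·(5/12)) = 13/20 m/s
check:
stop time T_s = (13/20)/(6/5) = 0.5417 s
reaction-phase robot travel = 0.6500·0.0400 = 0.0260 m
robot under decel: 0.6500²/(2·1.2000) = 0.1760 m
human closes 1.4000·0.5817 = 0.8143 m
C+Z_d+Z_r = 0.0800+0.1000+0.0500 = 0.2300 m
sum ≈ 0.0260+0.1760+0.8143+0.2300 ≈ 1.2464 m = S ✓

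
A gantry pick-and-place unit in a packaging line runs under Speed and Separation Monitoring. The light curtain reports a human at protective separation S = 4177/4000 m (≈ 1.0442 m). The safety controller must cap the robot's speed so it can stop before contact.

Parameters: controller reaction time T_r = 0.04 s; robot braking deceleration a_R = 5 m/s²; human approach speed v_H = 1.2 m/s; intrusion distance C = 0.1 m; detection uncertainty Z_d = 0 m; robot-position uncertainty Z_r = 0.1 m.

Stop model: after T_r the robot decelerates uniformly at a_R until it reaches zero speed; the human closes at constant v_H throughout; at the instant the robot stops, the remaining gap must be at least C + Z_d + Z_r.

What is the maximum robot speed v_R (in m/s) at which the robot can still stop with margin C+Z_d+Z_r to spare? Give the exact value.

v_R_max = 7/4 m/s = 1.7500 m/s

collect terms ⇒ (1/10)·v_R² + (7/25)·v_R + (-637/800) = 0
  disc = (7/25)² − 4·(1/10)·(-637/800) = 3969/10000 ; √disc = 63/100
  v_R = (−(7/25) + 63/100) / (2·(1/10)) = 7/4 m/s
check:
stop time T_s = (7/4)/5 = 0.3500 s
reaction-phase robot travel = 1.7500·0.0400 = 0.0700 m
braking distance = 1.7500²/(2·5.0000) = 0.3063 m
human closes 1.2000·0.3900 = 0.4680 m
C+Z_d+Z_r = 0.1000+0.0000+0.1000 = 0.2000 m
sum ≈ 0.0700+0.3063+0.4680+0.2000 ≈ 1.0442 m = S ✓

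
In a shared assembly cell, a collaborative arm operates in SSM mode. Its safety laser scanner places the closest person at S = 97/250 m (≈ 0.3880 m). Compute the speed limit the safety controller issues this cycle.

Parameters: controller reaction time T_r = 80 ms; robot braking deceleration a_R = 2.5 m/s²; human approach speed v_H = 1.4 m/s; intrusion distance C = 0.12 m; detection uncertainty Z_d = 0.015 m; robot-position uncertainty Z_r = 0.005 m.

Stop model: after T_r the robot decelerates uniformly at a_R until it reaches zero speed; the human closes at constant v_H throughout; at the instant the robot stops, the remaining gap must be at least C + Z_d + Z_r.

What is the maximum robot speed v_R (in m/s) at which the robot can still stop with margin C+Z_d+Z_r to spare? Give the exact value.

v_R_max = 1/5 m/s = 0.2000 m/s

quadratic (1/5)·v² + (16/25)·v + (-17/125) = 0
  disc = (16/25)² − 4·(1/5)·(-17/125) = 324/625 ; √disc = 18/25
  v_R = (−(16/25) + 18/25) / (2·(1/5)) = 1/5 m/s
check:
stop time T_s = (1/5)/(5/2) = 0.0800 s
robot covers v_R·T_r = 0.2000·0.0800 = 0.0160 m before braking
robot covers 0.2000·0.0800 − ½·2.5000·0.0800² = 0.0080 m while stopping
human closes 1.4000·0.1600 = 0.2240 m
residual clearance needed = 0.1200+0.0150+0.0050 = 0.1400 m
sum ≈ 0.0160+0.0080+0.2240+0.1400 ≈ 0.3880 m = S ✓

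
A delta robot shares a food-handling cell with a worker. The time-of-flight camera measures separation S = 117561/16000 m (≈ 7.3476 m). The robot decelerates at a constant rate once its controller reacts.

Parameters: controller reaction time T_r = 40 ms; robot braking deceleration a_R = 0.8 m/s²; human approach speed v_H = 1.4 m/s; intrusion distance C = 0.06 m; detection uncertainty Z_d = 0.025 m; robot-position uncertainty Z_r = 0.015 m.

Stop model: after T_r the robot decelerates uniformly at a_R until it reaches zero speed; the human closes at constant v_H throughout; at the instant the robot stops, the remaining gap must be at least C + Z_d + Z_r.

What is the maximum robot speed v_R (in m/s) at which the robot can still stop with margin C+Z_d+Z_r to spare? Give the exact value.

v_R_max = 9/4 m/s = 2.2500 m/s

quadratic (5/8)·v² + (179/100)·v + (-23013/3200) = 0
  disc = (179/100)² − 4·(5/8)·(-23013/3200) = 3389281/160000 ; √disc = 1841/400
  v_R = (−(179/100) + 1841/400) / (2·(5/8)) = 9/4 m/s
check:
stop time T_s = (9/4)/(4/5) = 2.8125 s
robot covers v_R·T_r = 2.2500·0.0400 = 0.0900 m before braking
braking distance = 2.2500²/(2·0.8000) = 3.1641 m
human closes 1.4000·2.8525 = 3.9935 m
margins: 0.0600+0.0250+0.0150 = 0.1000 m
sum ≈ 0.0900+3.1641+3.9935+0.1000 ≈ 7.3476 m = S ✓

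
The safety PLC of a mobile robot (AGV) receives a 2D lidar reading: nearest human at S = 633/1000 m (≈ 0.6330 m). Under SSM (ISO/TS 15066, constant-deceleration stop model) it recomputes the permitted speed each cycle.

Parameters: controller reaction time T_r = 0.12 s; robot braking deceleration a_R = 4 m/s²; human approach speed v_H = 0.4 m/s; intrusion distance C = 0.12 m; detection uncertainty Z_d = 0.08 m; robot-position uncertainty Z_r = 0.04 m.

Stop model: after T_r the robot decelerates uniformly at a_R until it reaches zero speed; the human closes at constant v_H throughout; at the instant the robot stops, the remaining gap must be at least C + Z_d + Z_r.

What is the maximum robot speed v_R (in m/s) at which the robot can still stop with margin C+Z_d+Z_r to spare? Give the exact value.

v_R_max = 1 m/s = 1.0000 m/s

quadratic (1/8)·v² + (11/50)·v + (-69/200) = 0
  disc = (11/50)² − 4·(1/8)·(-69/200) = 2209/10000 ; √disc = 47/100
  v_R = (−(11/50) + 47/100) / (2·(1/8)) = 1 m/s
check:
stop time T_s = 1/4 = 0.2500 s
robot covers v_R·T_r = 1.0000·0.1200 = 0.1200 m before braking
robot under decel: 1.0000²/(2·4.0000) = 0.1250 m
human over T_r+T_s: 0.4000·(0.1200+0.2500) = 0.1480 m
margins: 0.1200+0.0800+0.0400 = 0.2400 m
sum ≈ 0.1200+0.1250+0.1480+0.2400 ≈ 0.6330 m = S ✓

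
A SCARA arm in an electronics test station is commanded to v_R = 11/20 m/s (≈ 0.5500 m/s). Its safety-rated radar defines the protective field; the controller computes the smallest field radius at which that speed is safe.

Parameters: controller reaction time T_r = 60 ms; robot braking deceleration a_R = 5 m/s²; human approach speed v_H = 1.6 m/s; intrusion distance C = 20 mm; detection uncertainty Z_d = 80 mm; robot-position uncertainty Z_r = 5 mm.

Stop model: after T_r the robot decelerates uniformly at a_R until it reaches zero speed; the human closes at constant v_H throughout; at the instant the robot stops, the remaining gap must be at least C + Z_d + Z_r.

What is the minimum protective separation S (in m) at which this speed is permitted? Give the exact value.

braking lasts T_s = (11/20)/5 = 0.1100 s
reaction-phase robot travel = 0.5500·0.0600 = 0.0330 m
braking distance = 0.5500²/(2·5.0000) = 0.0302 m
person approaches 1.6000·(0.0600+0.1100) = 0.2720 m
margins: 0.0200+0.0800+0.0050 = 0.1050 m
S_min ≈ 0.0330+0.0302+0.2720+0.1050  ⇒  S_min = 1761/4000 m

S_min = 1761/4000 m = 0.4402 m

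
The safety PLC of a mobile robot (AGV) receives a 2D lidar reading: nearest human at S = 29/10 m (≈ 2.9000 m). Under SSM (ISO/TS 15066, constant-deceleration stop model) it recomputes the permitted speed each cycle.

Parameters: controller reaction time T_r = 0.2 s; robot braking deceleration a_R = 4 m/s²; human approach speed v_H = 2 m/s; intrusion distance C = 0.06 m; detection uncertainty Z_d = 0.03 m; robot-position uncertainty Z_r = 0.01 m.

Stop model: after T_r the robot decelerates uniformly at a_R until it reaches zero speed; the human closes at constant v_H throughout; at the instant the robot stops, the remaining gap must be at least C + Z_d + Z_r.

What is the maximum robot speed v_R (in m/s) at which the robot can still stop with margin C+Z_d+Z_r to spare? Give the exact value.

at the boundary: (1/8)·v² + (7/10)·v + (-12/5) = 0
  disc = (7/10)² − 4·(1/8)·(-12/5) = 169/100 ; √disc = 13/10
  v_R = (−(7/10) + 13/10) / (2·(1/8)) = 12/5 m/s
check:
T_s = v_R/a_R = (12/5)/4 = 0.6000 s
robot in T_r: 2.4000·0.2000 = 0.4800 m
robot covers 2.4000·0.6000 − ½·4.0000·0.6000² = 0.7200 m while stopping
human over T_r+T_s: 2.0000·(0.2000+0.6000) = 1.6000 m
residual clearance needed = 0.0600+0.0300+0.0100 = 0.1000 m
sum ≈ 0.4800+0.7200+1.6000+0.1000 ≈ 2.9000 m = S ✓

v_R_max = 12/5 m/s = 2.4000 m/s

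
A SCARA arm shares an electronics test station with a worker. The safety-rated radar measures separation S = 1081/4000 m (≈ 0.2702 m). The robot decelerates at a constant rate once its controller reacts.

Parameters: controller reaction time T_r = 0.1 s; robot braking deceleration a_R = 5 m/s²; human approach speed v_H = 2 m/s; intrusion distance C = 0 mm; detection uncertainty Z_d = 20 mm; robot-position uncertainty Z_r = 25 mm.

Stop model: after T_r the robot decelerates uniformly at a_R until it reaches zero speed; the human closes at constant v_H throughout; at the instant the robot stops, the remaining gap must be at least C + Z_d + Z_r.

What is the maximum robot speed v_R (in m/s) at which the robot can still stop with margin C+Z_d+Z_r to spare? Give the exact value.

v_R_max = 1/20 m/s = 0.0500 m/s

collect terms ⇒ (1/10)·v_R² + (1/2)·v_R + (-101/4000) = 0
  disc = (1/2)² − 4·(1/10)·(-101/4000) = 2601/10000 ; √disc = 51/100
  v_R = (−(1/2) + 51/100) / (2·(1/10)) = 1/20 m/s
check:
braking lasts T_s = (1/20)/5 = 0.0100 s
robot covers v_R·T_r = 0.0500·0.1000 = 0.0050 m before braking
robot covers 0.0500·0.0100 − ½·5.0000·0.0100² = 0.0003 m while stopping
human over T_r+T_s: 2.0000·(0.1000+0.0100) = 0.2200 m
residual clearance needed = 0.0000+0.0200+0.0250 = 0.0450 m
sum ≈ 0.0050+0.0003+0.2200+0.0450 ≈ 0.2702 m = S ✓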